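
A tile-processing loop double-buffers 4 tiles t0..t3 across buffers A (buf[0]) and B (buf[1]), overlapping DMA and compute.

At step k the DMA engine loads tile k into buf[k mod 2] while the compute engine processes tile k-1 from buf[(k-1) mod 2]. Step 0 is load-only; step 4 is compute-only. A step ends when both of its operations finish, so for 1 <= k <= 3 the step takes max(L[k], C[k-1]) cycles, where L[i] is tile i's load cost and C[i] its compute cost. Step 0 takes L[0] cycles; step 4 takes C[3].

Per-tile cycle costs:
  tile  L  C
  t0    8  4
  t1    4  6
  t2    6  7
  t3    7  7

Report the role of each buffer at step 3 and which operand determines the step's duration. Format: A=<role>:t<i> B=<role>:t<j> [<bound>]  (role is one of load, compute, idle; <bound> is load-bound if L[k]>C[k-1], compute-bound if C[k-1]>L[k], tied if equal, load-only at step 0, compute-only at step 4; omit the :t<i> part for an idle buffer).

[0] DMA t0→A (8c) ∥ CU idle ⇒ 8c, clock 8
[1] DMA t1→B (4c) ∥ CU A:t0 (4c) ⇒ 4c, clock 12
[2] DMA t2→A (6c) ∥ CU B:t1 (6c) ⇒ 6c, clock 18
[3] DMA t3→B (7c) ∥ CU A:t2 (7c) ⇒ 7c, clock 25
[4] DMA idle ∥ CU B:t3 (7c) ⇒ 7c, clock 32

step 3: A=compute:t2 B=load:t3 [tied]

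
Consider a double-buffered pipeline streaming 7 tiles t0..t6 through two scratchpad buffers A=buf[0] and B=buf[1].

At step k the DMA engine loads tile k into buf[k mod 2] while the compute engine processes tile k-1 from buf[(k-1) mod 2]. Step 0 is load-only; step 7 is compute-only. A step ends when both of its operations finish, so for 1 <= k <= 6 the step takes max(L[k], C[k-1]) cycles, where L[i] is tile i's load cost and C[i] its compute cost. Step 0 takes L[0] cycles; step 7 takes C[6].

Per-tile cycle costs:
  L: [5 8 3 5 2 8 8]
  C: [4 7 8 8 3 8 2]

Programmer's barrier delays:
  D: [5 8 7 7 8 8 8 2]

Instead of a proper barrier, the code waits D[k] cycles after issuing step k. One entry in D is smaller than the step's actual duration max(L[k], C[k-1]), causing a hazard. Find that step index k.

[0] required=L[0]=5=5 vs D=5 ok
[1] required=max(L[1]=8,C[0]=4)=8 vs D=8 ok
[2] required=max(L[2]=3,C[1]=7)=7 vs D=7 ok
[3] required=max(L[3]=5,C[2]=8)=8 vs D=7 SHORT
[4] required=max(L[4]=2,C[3]=8)=8 vs D=8 ok
[5] required=max(L[5]=8,C[4]=3)=8 vs D=8 ok
[6] required=max(L[6]=8,C[5]=8)=8 vs D=8 ok
[7] required=C[6]=2=2 vs D=2 ok

hazard at step 3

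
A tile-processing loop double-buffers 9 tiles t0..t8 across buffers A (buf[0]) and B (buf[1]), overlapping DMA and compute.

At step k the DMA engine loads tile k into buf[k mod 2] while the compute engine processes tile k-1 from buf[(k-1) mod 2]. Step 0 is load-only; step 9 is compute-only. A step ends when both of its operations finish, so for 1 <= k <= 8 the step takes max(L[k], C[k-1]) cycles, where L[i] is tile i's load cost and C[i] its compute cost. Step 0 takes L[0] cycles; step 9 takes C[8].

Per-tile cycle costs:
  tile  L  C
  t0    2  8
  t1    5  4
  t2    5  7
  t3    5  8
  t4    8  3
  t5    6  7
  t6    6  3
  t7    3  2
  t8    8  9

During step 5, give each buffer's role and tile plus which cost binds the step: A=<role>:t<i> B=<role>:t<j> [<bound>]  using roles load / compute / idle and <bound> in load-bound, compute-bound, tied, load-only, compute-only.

  0. 2=2c; end=2; A:t0 B:-
  1. max(5,8)=8c; end=10; A:t0 B:t1
  2. max(5,4)=5c; end=15; A:t2 B:t1
  3. max(5,7)=7c; end=22; A:t2 B:t3
  4. max(8,8)=8c; end=30; A:t4 B:t3
  5. max(6,3)=6c; end=36; A:t4 B:t5
  6. max(6,7)=7c; end=43; A:t6 B:t5
  7. max(3,3)=3c; end=46; A:t6 B:t7
  8. max(8,2)=8c; end=54; A:t8 B:t7
  9. 9=9c; end=63; A:t8 B:t7

step 5: A=compute:t4 B=load:t5 [load-bound]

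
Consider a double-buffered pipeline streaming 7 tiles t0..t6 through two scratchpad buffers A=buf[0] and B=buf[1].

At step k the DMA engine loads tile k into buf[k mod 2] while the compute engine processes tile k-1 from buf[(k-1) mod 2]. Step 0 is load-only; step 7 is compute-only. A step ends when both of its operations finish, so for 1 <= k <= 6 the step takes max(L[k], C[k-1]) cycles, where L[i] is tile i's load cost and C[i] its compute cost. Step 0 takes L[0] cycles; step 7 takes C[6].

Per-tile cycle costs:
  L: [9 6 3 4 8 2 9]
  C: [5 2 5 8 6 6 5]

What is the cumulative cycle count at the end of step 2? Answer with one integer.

  0. 9=9c; end=9; A:t0 B:-
  1. max(6,5)=6c; end=15; A:t0 B:t1
  2. max(3,2)=3c; end=18; A:t2 B:t1
  3. max(4,5)=5c; end=23; A:t2 B:t3
  4. max(8,8)=8c; end=31; A:t4 B:t3
  5. max(2,6)=6c; end=37; A:t4 B:t5
  6. max(9,6)=9c; end=46; A:t6 B:t5
  7. 5=5c; end=51; A:t6 B:t5

end_cycle[2] = 18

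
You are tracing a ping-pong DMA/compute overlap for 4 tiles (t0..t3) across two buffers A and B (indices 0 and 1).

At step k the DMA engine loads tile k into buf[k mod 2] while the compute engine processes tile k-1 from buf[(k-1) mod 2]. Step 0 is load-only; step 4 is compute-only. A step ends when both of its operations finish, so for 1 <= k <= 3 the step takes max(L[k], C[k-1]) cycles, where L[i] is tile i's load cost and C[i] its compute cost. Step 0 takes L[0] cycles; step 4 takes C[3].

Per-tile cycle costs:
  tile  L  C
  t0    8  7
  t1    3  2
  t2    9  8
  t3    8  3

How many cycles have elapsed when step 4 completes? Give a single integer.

k=0 load=t0/8c comp=- wait=8 total=8
k=1 load=t1/3c comp=t0/7c wait=7 total=15
k=2 load=t2/9c comp=t1/2c wait=9 total=24
k=3 load=t3/8c comp=t2/8c wait=8 total=32
k=4 load=- comp=t3/3c wait=3 total=35

end_cycle[4] = 35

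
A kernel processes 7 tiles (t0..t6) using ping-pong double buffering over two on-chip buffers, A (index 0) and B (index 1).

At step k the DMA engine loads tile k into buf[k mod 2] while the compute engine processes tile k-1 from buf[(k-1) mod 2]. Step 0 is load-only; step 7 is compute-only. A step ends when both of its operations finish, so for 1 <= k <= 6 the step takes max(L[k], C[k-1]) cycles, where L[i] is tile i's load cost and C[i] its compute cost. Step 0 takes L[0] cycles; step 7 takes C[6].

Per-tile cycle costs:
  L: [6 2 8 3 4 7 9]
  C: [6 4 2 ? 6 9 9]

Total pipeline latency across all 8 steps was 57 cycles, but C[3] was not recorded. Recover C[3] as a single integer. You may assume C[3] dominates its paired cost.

C[3] = 9

step 0 = dur = L[0]=6 = 6
step 1 = dur = max(L[1]=2, C[0]=6) = 6
step 2 = dur = max(L[2]=8, C[1]=4) = 8
step 3 = dur = max(L[3]=3, C[2]=2) = 3
step 4 = dur = max(L[4]=4, C[3]=?) = C[3]  (unknown; binding)
step 5 = dur = max(L[5]=7, C[4]=6) = 7
step 6 = dur = max(L[6]=9, C[5]=9) = 9
step 7 = dur = C[6]=9 = 9
sum of known step durations = 48
dur[4] = total - known = 57 - 48 = 9
C[3] is the binding max in step 4, so C[3] = dur[4] = 9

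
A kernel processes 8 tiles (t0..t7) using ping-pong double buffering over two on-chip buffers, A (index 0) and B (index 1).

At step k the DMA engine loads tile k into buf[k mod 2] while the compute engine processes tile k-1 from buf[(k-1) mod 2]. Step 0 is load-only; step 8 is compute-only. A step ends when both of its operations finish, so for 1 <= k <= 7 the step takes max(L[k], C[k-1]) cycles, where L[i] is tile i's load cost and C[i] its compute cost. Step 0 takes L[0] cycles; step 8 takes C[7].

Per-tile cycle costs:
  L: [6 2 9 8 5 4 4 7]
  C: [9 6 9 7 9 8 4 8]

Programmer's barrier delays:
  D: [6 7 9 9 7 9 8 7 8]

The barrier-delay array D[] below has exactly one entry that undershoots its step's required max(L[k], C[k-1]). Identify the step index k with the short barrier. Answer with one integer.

k=0 barrier L[0]=6→6c, D[0]=6 ok
k=1 barrier max(L[1]=2,C[0]=9)→9c, D[1]=7 SHORT
k=2 barrier max(L[2]=9,C[1]=6)→9c, D[2]=9 ok
k=3 barrier max(L[3]=8,C[2]=9)→9c, D[3]=9 ok
k=4 barrier max(L[4]=5,C[3]=7)→7c, D[4]=7 ok
k=5 barrier max(L[5]=4,C[4]=9)→9c, D[5]=9 ok
k=6 barrier max(L[6]=4,C[5]=8)→8c, D[6]=8 ok
k=7 barrier max(L[7]=7,C[6]=4)→7c, D[7]=7 ok
k=8 barrier C[7]=8→8c, D[8]=8 ok

hazard at step 1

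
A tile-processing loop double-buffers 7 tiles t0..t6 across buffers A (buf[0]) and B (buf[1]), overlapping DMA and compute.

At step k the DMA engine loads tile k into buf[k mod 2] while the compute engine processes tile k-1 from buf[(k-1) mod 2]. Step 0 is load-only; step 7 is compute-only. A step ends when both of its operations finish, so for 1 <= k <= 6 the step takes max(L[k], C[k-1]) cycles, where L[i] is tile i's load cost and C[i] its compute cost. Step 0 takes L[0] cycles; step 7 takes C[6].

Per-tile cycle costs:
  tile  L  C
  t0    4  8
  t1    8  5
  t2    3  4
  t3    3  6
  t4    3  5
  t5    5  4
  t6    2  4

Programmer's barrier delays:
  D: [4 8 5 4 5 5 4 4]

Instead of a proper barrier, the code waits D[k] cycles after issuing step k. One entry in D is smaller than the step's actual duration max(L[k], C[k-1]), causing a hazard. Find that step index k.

hazard at step 4

[0] required=L[0]=4=4 vs D=4 ok
[1] required=max(L[1]=8,C[0]=8)=8 vs D=8 ok
[2] required=max(L[2]=3,C[1]=5)=5 vs D=5 ok
[3] required=max(L[3]=3,C[2]=4)=4 vs D=4 ok
[4] required=max(L[4]=3,C[3]=6)=6 vs D=5 SHORT
[5] required=max(L[5]=5,C[4]=5)=5 vs D=5 ok
[6] required=max(L[6]=2,C[5]=4)=4 vs D=4 ok
[7] required=C[6]=4=4 vs D=4 ok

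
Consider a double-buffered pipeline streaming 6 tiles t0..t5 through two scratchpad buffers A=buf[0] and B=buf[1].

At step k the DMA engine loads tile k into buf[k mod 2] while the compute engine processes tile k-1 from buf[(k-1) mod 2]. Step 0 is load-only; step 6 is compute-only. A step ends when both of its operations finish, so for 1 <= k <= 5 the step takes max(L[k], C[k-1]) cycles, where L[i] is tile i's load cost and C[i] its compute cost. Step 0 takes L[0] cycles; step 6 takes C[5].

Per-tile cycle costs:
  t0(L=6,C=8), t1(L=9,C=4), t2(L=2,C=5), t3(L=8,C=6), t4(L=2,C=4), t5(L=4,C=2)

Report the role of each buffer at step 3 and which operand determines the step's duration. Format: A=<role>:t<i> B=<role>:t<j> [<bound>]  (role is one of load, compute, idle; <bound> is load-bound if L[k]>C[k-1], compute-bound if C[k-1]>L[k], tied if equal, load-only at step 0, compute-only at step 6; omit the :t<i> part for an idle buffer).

k=0 load=t0/6c comp=- wait=6 total=6
k=1 load=t1/9c comp=t0/8c wait=9 total=15
k=2 load=t2/2c comp=t1/4c wait=4 total=19
k=3 load=t3/8c comp=t2/5c wait=8 total=27
k=4 load=t4/2c comp=t3/6c wait=6 total=33
k=5 load=t5/4c comp=t4/4c wait=4 total=37
k=6 load=- comp=t5/2c wait=2 total=39

step 3: A=compute:t2 B=load:t3 [load-bound]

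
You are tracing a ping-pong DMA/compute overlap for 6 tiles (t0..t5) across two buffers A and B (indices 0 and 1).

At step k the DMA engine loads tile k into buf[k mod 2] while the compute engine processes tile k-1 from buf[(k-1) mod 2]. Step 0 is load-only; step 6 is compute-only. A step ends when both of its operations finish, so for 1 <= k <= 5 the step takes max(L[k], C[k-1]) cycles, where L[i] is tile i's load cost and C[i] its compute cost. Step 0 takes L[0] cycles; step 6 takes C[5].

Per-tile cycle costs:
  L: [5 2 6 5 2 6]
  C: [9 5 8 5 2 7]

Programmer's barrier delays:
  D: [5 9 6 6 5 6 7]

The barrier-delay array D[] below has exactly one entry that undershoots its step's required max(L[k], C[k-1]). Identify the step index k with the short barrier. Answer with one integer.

hazard at step 3

step 0: need L[0]=5 = 5; D[0]=5 ok
step 1: need max(L[1]=2,C[0]=9) = 9; D[1]=9 ok
step 2: need max(L[2]=6,C[1]=5) = 6; D[2]=6 ok
step 3: need max(L[3]=5,C[2]=8) = 8; D[3]=6 SHORT
step 4: need max(L[4]=2,C[3]=5) = 5; D[4]=5 ok
step 5: need max(L[5]=6,C[4]=2) = 6; D[5]=6 ok
step 6: need C[5]=7 = 7; D[6]=7 ok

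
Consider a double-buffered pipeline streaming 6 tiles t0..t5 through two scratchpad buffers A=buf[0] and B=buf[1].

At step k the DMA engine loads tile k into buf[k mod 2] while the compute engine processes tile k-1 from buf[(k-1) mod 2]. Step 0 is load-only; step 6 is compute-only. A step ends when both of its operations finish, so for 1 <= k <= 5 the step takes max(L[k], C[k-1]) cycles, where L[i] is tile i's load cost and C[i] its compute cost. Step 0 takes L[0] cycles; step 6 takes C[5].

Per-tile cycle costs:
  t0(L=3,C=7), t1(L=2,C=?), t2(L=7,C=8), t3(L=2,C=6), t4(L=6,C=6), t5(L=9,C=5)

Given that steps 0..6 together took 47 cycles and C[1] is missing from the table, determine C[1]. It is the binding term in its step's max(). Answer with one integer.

step 0 = dur = L[0]=3 = 3
step 1 = dur = max(L[1]=2, C[0]=7) = 7
step 2 = dur = max(L[2]=7, C[1]=?) = C[1]  (unknown; binding)
step 3 = dur = max(L[3]=2, C[2]=8) = 8
step 4 = dur = max(L[4]=6, C[3]=6) = 6
step 5 = dur = max(L[5]=9, C[4]=6) = 9
step 6 = dur = C[5]=5 = 5
sum of known step durations = 38
dur[2] = total - known = 47 - 38 = 9
C[1] is the binding max in step 2, so C[1] = dur[2] = 9

C[1] = 9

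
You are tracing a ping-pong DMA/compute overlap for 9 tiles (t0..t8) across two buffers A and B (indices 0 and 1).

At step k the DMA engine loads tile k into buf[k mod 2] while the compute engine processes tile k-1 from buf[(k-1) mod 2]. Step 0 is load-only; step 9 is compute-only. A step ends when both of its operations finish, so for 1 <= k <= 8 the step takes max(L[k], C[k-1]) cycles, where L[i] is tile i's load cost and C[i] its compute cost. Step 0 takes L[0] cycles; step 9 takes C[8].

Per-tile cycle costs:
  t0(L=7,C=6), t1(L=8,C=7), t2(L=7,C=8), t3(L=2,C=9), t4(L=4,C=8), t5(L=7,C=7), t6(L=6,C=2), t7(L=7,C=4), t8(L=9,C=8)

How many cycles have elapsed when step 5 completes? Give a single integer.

[0] DMA t0→A (7c) ∥ CU idle ⇒ 7c, clock 7
[1] DMA t1→B (8c) ∥ CU A:t0 (6c) ⇒ 8c, clock 15
[2] DMA t2→A (7c) ∥ CU B:t1 (7c) ⇒ 7c, clock 22
[3] DMA t3→B (2c) ∥ CU A:t2 (8c) ⇒ 8c, clock 30
[4] DMA t4→A (4c) ∥ CU B:t3 (9c) ⇒ 9c, clock 39
[5] DMA t5→B (7c) ∥ CU A:t4 (8c) ⇒ 8c, clock 47
[6] DMA t6→A (6c) ∥ CU B:t5 (7c) ⇒ 7c, clock 54
[7] DMA t7→B (7c) ∥ CU A:t6 (2c) ⇒ 7c, clock 61
[8] DMA t8→A (9c) ∥ CU B:t7 (4c) ⇒ 9c, clock 70
[9] DMA idle ∥ CU A:t8 (8c) ⇒ 8c, clock 78

end_cycle[5] = 47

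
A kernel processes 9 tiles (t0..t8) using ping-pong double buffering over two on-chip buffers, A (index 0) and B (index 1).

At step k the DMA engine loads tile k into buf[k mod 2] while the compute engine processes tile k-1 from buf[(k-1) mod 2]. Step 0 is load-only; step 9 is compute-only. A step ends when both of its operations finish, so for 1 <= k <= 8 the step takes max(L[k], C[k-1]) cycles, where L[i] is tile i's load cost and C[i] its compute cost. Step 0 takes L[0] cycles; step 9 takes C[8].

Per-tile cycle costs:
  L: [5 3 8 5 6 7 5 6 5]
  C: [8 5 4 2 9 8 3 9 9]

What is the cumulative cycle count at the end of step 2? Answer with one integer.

k=0 load=t0/5c comp=- wait=5 total=5
k=1 load=t1/3c comp=t0/8c wait=8 total=13
k=2 load=t2/8c comp=t1/5c wait=8 total=21
k=3 load=t3/5c comp=t2/4c wait=5 total=26
k=4 load=t4/6c comp=t3/2c wait=6 total=32
k=5 load=t5/7c comp=t4/9c wait=9 total=41
k=6 load=t6/5c comp=t5/8c wait=8 total=49
k=7 load=t7/6c comp=t6/3c wait=6 total=55
k=8 load=t8/5c comp=t7/9c wait=9 total=64
k=9 load=- comp=t8/9c wait=9 total=73

end_cycle[2] = 21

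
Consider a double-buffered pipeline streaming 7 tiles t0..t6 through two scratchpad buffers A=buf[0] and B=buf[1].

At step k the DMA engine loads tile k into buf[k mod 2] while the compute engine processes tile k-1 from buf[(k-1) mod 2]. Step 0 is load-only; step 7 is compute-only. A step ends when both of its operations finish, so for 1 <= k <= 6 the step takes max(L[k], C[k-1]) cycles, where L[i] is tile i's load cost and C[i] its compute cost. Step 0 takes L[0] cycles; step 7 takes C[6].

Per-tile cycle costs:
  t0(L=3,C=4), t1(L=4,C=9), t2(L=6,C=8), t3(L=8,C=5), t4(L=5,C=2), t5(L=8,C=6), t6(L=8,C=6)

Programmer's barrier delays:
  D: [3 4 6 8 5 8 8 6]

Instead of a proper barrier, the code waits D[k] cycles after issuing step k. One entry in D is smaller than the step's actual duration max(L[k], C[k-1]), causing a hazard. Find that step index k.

hazard at step 2

step 0: need L[0]=3 = 3; D[0]=3 ok
step 1: need max(L[1]=4,C[0]=4) = 4; D[1]=4 ok
step 2: need max(L[2]=6,C[1]=9) = 9; D[2]=6 SHORT
step 3: need max(L[3]=8,C[2]=8) = 8; D[3]=8 ok
step 4: need max(L[4]=5,C[3]=5) = 5; D[4]=5 ok
step 5: need max(L[5]=8,C[4]=2) = 8; D[5]=8 ok
step 6: need max(L[6]=8,C[5]=6) = 8; D[6]=8 ok
step 7: need C[6]=6 = 6; D[7]=6 ok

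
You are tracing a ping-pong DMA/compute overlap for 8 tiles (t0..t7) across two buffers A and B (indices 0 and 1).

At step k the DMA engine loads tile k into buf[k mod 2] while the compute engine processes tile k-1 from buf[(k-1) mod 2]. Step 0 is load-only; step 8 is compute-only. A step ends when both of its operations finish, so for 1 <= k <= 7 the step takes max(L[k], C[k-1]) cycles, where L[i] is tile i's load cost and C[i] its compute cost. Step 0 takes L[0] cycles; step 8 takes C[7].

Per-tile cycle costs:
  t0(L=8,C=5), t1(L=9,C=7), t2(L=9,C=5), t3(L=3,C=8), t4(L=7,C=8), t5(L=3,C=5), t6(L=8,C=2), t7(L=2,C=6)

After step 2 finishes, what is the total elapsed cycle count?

[0] DMA t0→A (8c) ∥ CU idle ⇒ 8c, clock 8
[1] DMA t1→B (9c) ∥ CU A:t0 (5c) ⇒ 9c, clock 17
[2] DMA t2→A (9c) ∥ CU B:t1 (7c) ⇒ 9c, clock 26
[3] DMA t3→B (3c) ∥ CU A:t2 (5c) ⇒ 5c, clock 31
[4] DMA t4→A (7c) ∥ CU B:t3 (8c) ⇒ 8c, clock 39
[5] DMA t5→B (3c) ∥ CU A:t4 (8c) ⇒ 8c, clock 47
[6] DMA t6→A (8c) ∥ CU B:t5 (5c) ⇒ 8c, clock 55
[7] DMA t7→B (2c) ∥ CU A:t6 (2c) ⇒ 2c, clock 57
[8] DMA idle ∥ CU B:t7 (6c) ⇒ 6c, clock 63

end_cycle[2] = 26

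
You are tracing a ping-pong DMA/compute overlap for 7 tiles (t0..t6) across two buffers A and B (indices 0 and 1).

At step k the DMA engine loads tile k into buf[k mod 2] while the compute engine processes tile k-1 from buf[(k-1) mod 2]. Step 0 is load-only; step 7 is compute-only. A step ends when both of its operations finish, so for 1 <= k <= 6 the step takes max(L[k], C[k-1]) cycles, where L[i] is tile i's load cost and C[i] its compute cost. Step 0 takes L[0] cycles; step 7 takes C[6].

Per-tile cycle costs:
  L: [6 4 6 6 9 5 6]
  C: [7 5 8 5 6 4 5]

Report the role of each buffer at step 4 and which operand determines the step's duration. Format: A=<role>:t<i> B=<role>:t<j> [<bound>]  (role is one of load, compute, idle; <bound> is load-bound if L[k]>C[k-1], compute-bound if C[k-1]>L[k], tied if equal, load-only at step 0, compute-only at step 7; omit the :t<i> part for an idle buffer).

step 0: L[0]=6 → dur=6, Σ=6 | A=load:t0 B=idle [load-only]
step 1: L[1]=4 C[0]=7 → dur=7, Σ=13 | A=compute:t0 B=load:t1 [compute-bound]
step 2: L[2]=6 C[1]=5 → dur=6, Σ=19 | A=load:t2 B=compute:t1 [load-bound]
step 3: L[3]=6 C[2]=8 → dur=8, Σ=27 | A=compute:t2 B=load:t3 [compute-bound]
step 4: L[4]=9 C[3]=5 → dur=9, Σ=36 | A=load:t4 B=compute:t3 [load-bound]
step 5: L[5]=5 C[4]=6 → dur=6, Σ=42 | A=compute:t4 B=load:t5 [compute-bound]
step 6: L[6]=6 C[5]=4 → dur=6, Σ=48 | A=load:t6 B=compute:t5 [load-bound]
step 7: C[6]=5 → dur=5, Σ=53 | A=compute:t6 B=idle [compute-only]

step 4: A=load:t4 B=compute:t3 [load-bound]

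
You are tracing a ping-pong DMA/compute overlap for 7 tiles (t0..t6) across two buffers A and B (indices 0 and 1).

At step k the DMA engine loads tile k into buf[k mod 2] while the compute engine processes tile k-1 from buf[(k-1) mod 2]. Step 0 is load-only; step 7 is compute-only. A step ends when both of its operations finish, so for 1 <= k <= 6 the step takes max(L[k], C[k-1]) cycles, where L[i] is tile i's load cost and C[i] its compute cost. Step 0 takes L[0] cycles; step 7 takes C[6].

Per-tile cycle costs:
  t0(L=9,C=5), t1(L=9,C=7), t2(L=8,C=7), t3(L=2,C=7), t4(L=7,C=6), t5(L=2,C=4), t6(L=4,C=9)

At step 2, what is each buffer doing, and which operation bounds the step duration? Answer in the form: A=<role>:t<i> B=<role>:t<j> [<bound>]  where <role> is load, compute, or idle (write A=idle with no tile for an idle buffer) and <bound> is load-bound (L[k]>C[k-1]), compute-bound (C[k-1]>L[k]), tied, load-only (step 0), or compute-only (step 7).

step 0: L[0]=9 → dur=9, Σ=9 | A=load:t0 B=idle [load-only]
step 1: L[1]=9 C[0]=5 → dur=9, Σ=18 | A=compute:t0 B=load:t1 [load-bound]
step 2: L[2]=8 C[1]=7 → dur=8, Σ=26 | A=load:t2 B=compute:t1 [load-bound]
step 3: L[3]=2 C[2]=7 → dur=7, Σ=33 | A=compute:t2 B=load:t3 [compute-bound]
step 4: L[4]=7 C[3]=7 → dur=7, Σ=40 | A=load:t4 B=compute:t3 [tied]
step 5: L[5]=2 C[4]=6 → dur=6, Σ=46 | A=compute:t4 B=load:t5 [compute-bound]
step 6: L[6]=4 C[5]=4 → dur=4, Σ=50 | A=load:t6 B=compute:t5 [tied]
step 7: C[6]=9 → dur=9, Σ=59 | A=compute:t6 B=idle [compute-only]

step 2: A=load:t2 B=compute:t1 [load-bound]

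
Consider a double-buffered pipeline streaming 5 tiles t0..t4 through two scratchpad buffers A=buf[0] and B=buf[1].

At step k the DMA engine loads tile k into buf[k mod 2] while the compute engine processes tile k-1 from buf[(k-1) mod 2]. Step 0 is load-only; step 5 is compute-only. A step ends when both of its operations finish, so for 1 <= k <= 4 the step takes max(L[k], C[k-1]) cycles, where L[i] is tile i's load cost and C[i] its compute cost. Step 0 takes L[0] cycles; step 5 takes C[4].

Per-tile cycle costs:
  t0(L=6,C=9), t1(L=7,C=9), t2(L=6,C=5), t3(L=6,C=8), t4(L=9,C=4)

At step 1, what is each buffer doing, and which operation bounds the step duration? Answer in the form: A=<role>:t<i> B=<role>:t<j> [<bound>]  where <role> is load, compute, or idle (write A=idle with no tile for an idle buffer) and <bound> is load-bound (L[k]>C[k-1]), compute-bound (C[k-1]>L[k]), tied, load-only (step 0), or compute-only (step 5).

step 1: A=compute:t0 B=load:t1 [compute-bound]

step 0: L[0]=6 → dur=6, Σ=6 | A=load:t0 B=idle [load-only]
step 1: L[1]=7 C[0]=9 → dur=9, Σ=15 | A=compute:t0 B=load:t1 [compute-bound]
step 2: L[2]=6 C[1]=9 → dur=9, Σ=24 | A=load:t2 B=compute:t1 [compute-bound]
step 3: L[3]=6 C[2]=5 → dur=6, Σ=30 | A=compute:t2 B=load:t3 [load-bound]
step 4: L[4]=9 C[3]=8 → dur=9, Σ=39 | A=load:t4 B=compute:t3 [load-bound]
step 5: C[4]=4 → dur=4, Σ=43 | A=compute:t4 B=idle [compute-only]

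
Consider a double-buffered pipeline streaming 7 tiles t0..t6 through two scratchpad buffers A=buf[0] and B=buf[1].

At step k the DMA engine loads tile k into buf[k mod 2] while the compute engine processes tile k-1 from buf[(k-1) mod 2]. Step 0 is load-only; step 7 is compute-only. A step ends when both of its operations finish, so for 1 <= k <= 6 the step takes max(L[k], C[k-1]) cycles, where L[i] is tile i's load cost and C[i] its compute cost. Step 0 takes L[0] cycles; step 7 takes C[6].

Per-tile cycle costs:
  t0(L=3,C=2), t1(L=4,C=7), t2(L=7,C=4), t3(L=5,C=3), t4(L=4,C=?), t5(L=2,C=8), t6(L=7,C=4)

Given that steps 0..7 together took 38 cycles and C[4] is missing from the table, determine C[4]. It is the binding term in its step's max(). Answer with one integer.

C[4] = 3

step 0: dur = L[0]=3 = 3
step 1: dur = max(L[1]=4, C[0]=2) = 4
step 2: dur = max(L[2]=7, C[1]=7) = 7
step 3: dur = max(L[3]=5, C[2]=4) = 5
step 4: dur = max(L[4]=4, C[3]=3) = 4
step 5: dur = max(L[5]=2, C[4]=?) = C[4]  (unknown; binding)
step 6: dur = max(L[6]=7, C[5]=8) = 8
step 7: dur = C[6]=4 = 4
sum of known step durations = 35
dur[5] = total - known = 38 - 35 = 3
C[4] is the binding max in step 5, so C[4] = dur[5] = 3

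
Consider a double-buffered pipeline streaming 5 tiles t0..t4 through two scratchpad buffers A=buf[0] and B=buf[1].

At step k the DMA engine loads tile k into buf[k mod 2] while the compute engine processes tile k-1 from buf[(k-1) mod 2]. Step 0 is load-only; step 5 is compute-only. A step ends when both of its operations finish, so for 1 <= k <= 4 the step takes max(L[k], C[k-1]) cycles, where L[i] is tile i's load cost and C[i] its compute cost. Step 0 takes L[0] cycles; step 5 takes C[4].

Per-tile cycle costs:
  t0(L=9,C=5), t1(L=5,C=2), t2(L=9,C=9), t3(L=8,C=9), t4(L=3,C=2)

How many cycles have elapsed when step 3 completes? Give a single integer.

end_cycle[3] = 32

[0] DMA t0→A (9c) ∥ CU idle ⇒ 9c, clock 9
[1] DMA t1→B (5c) ∥ CU A:t0 (5c) ⇒ 5c, clock 14
[2] DMA t2→A (9c) ∥ CU B:t1 (2c) ⇒ 9c, clock 23
[3] DMA t3→B (8c) ∥ CU A:t2 (9c) ⇒ 9c, clock 32
[4] DMA t4→A (3c) ∥ CU B:t3 (9c) ⇒ 9c, clock 41
[5] DMA idle ∥ CU A:t4 (2c) ⇒ 2c, clock 43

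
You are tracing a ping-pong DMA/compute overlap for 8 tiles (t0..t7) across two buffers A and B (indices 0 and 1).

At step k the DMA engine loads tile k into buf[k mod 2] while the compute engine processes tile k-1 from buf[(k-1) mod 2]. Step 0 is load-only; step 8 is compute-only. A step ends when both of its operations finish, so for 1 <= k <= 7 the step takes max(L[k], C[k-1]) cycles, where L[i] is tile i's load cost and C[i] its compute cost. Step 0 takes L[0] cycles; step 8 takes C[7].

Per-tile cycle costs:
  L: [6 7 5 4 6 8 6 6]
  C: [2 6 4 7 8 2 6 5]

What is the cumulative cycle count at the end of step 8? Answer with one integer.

end_cycle[8] = 55

k=0 load=t0/6c comp=- wait=6 total=6
k=1 load=t1/7c comp=t0/2c wait=7 total=13
k=2 load=t2/5c comp=t1/6c wait=6 total=19
k=3 load=t3/4c comp=t2/4c wait=4 total=23
k=4 load=t4/6c comp=t3/7c wait=7 total=30
k=5 load=t5/8c comp=t4/8c wait=8 total=38
k=6 load=t6/6c comp=t5/2c wait=6 total=44
k=7 load=t7/6c comp=t6/6c wait=6 total=50
k=8 load=- comp=t7/5c wait=5 total=55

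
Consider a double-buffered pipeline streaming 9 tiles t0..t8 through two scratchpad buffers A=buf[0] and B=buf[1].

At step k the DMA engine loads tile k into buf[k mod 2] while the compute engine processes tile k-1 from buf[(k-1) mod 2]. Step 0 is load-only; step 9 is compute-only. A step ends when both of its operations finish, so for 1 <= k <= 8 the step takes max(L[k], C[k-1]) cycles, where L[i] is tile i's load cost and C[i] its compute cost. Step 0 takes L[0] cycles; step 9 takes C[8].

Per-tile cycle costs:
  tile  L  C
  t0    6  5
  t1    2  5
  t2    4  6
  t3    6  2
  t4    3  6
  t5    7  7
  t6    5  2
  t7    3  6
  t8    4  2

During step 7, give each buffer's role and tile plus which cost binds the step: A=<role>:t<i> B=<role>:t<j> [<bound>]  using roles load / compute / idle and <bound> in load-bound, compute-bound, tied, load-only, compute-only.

step 7: A=compute:t6 B=load:t7 [load-bound]

k=0 load=t0/6c comp=- wait=6 total=6
k=1 load=t1/2c comp=t0/5c wait=5 total=11
k=2 load=t2/4c comp=t1/5c wait=5 total=16
k=3 load=t3/6c comp=t2/6c wait=6 total=22
k=4 load=t4/3c comp=t3/2c wait=3 total=25
k=5 load=t5/7c comp=t4/6c wait=7 total=32
k=6 load=t6/5c comp=t5/7c wait=7 total=39
k=7 load=t7/3c comp=t6/2c wait=3 total=42
k=8 load=t8/4c comp=t7/6c wait=6 total=48
k=9 load=- comp=t8/2c wait=2 total=50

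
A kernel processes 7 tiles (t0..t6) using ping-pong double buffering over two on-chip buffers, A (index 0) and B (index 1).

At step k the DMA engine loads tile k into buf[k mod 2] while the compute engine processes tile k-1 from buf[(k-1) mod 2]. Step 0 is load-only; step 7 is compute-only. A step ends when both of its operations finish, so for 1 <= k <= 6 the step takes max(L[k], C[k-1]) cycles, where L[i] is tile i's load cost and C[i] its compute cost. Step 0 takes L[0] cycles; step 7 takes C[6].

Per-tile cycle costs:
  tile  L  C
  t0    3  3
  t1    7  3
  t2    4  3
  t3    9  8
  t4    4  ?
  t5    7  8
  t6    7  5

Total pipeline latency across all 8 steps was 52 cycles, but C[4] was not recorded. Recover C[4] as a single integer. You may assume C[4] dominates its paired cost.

step 0 | dur = L[0]=3 = 3
step 1 | dur = max(L[1]=7, C[0]=3) = 7
step 2 | dur = max(L[2]=4, C[1]=3) = 4
step 3 | dur = max(L[3]=9, C[2]=3) = 9
step 4 | dur = max(L[4]=4, C[3]=8) = 8
step 5 | dur = max(L[5]=7, C[4]=?) = C[4]  (unknown; binding)
step 6 | dur = max(L[6]=7, C[5]=8) = 8
step 7 | dur = C[6]=5 = 5
sum of known step durations = 44
dur[5] = total - known = 52 - 44 = 8
C[4] is the binding max in step 5, so C[4] = dur[5] = 8

C[4] = 8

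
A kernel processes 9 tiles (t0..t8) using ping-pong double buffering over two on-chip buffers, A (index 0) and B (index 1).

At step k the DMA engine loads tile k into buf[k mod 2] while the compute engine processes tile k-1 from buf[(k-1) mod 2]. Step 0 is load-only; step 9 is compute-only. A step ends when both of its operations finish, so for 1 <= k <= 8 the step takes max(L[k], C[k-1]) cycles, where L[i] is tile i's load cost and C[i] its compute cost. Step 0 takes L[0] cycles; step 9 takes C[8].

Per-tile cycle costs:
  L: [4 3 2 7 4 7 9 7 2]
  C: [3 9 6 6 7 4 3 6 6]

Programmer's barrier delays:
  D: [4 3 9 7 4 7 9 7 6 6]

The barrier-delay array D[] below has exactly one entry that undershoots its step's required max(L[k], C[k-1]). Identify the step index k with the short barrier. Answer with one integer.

hazard at step 4

step 0: need L[0]=4 = 4; D[0]=4 ok
step 1: need max(L[1]=3,C[0]=3) = 3; D[1]=3 ok
step 2: need max(L[2]=2,C[1]=9) = 9; D[2]=9 ok
step 3: need max(L[3]=7,C[2]=6) = 7; D[3]=7 ok
step 4: need max(L[4]=4,C[3]=6) = 6; D[4]=4 SHORT
step 5: need max(L[5]=7,C[4]=7) = 7; D[5]=7 ok
step 6: need max(L[6]=9,C[5]=4) = 9; D[6]=9 ok
step 7: need max(L[7]=7,C[6]=3) = 7; D[7]=7 ok
step 8: need max(L[8]=2,C[7]=6) = 6; D[8]=6 ok
step 9: need C[8]=6 = 6; D[9]=6 ok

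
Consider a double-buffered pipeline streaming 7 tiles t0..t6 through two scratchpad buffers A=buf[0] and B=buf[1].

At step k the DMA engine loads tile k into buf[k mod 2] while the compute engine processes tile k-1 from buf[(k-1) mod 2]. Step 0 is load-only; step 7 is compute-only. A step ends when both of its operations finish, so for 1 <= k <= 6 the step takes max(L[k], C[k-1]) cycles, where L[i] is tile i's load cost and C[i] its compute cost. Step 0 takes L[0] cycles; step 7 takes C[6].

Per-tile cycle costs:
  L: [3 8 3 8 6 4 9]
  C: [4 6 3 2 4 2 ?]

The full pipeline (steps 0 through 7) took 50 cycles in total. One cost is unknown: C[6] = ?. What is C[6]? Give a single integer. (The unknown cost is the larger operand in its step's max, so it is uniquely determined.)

step 0: dur = L[0]=3 = 3
step 1: dur = max(L[1]=8, C[0]=4) = 8
step 2: dur = max(L[2]=3, C[1]=6) = 6
step 3: dur = max(L[3]=8, C[2]=3) = 8
step 4: dur = max(L[4]=6, C[3]=2) = 6
step 5: dur = max(L[5]=4, C[4]=4) = 4
step 6: dur = max(L[6]=9, C[5]=2) = 9
step 7: dur = C[6]=? = C[6]  (unknown; binding)
sum of known step durations = 44
dur[7] = total - known = 50 - 44 = 6
C[6] is the binding max in step 7, so C[6] = dur[7] = 6

C[6] = 6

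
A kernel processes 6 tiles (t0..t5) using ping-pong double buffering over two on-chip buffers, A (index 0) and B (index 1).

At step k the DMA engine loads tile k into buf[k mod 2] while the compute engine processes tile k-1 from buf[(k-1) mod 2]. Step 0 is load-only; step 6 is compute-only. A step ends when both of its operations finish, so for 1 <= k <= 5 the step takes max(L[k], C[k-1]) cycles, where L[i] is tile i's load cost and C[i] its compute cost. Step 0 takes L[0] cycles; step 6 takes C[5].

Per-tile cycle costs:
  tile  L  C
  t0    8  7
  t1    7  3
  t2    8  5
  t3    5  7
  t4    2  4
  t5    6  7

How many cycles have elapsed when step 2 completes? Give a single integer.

step 0: L[0]=8 → dur=8, Σ=8 | A=load:t0 B=idle [load-only]
step 1: L[1]=7 C[0]=7 → dur=7, Σ=15 | A=compute:t0 B=load:t1 [tied]
step 2: L[2]=8 C[1]=3 → dur=8, Σ=23 | A=load:t2 B=compute:t1 [load-bound]
step 3: L[3]=5 C[2]=5 → dur=5, Σ=28 | A=compute:t2 B=load:t3 [tied]
step 4: L[4]=2 C[3]=7 → dur=7, Σ=35 | A=load:t4 B=compute:t3 [compute-bound]
step 5: L[5]=6 C[4]=4 → dur=6, Σ=41 | A=compute:t4 B=load:t5 [load-bound]
step 6: C[5]=7 → dur=7, Σ=48 | A=idle B=compute:t5 [compute-only]

end_cycle[2] = 23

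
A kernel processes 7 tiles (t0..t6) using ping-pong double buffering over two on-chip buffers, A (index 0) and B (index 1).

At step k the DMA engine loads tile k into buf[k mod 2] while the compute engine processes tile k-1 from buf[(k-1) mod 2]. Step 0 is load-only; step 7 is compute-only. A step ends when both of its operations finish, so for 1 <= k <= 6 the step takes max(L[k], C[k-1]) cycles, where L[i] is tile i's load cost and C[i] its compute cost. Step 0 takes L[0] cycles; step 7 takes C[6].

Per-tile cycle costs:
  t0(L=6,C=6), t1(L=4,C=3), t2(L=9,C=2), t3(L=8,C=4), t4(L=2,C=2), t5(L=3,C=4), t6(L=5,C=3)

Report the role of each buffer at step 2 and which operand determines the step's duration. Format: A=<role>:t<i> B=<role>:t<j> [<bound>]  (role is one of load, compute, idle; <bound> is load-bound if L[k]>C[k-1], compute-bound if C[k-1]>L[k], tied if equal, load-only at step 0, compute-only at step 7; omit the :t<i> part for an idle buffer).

  0. 6=6c; end=6; A:t0 B:-
  1. max(4,6)=6c; end=12; A:t0 B:t1
  2. max(9,3)=9c; end=21; A:t2 B:t1
  3. max(8,2)=8c; end=29; A:t2 B:t3
  4. max(2,4)=4c; end=33; A:t4 B:t3
  5. max(3,2)=3c; end=36; A:t4 B:t5
  6. max(5,4)=5c; end=41; A:t6 B:t5
  7. 3=3c; end=44; A:t6 B:t5

step 2: A=load:t2 B=compute:t1 [load-bound]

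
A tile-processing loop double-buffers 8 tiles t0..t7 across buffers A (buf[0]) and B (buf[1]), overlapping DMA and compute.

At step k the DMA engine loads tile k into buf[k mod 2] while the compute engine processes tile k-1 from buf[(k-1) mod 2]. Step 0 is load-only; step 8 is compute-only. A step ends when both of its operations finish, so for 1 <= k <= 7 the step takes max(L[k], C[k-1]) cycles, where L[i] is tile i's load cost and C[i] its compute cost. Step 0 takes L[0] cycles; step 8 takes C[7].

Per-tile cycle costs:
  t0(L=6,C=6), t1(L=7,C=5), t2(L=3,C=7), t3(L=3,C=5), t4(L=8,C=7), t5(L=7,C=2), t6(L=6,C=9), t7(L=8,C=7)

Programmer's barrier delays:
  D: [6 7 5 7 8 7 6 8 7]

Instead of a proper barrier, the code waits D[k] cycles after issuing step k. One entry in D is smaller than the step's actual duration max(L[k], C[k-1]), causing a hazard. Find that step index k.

hazard at step 7

step 0: need L[0]=6 = 6; D[0]=6 ok
step 1: need max(L[1]=7,C[0]=6) = 7; D[1]=7 ok
step 2: need max(L[2]=3,C[1]=5) = 5; D[2]=5 ok
step 3: need max(L[3]=3,C[2]=7) = 7; D[3]=7 ok
step 4: need max(L[4]=8,C[3]=5) = 8; D[4]=8 ok
step 5: need max(L[5]=7,C[4]=7) = 7; D[5]=7 ok
step 6: need max(L[6]=6,C[5]=2) = 6; D[6]=6 ok
step 7: need max(L[7]=8,C[6]=9) = 9; D[7]=8 SHORT
step 8: need C[7]=7 = 7; D[8]=7 ok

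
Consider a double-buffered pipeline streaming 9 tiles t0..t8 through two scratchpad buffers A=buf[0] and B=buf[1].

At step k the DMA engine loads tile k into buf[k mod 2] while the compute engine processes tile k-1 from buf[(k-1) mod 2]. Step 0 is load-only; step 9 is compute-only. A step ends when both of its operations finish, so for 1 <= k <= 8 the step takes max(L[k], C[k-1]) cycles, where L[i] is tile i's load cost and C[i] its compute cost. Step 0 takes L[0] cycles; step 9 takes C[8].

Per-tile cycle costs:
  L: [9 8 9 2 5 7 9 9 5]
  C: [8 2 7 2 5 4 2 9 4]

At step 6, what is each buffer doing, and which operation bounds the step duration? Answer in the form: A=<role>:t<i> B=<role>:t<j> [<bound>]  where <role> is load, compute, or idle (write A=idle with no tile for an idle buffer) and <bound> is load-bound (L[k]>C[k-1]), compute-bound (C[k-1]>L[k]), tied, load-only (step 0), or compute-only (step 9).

k=0 load=t0/9c comp=- wait=9 total=9
k=1 load=t1/8c comp=t0/8c wait=8 total=17
k=2 load=t2/9c comp=t1/2c wait=9 total=26
k=3 load=t3/2c comp=t2/7c wait=7 total=33
k=4 load=t4/5c comp=t3/2c wait=5 total=38
k=5 load=t5/7c comp=t4/5c wait=7 total=45
k=6 load=t6/9c comp=t5/4c wait=9 total=54
k=7 load=t7/9c comp=t6/2c wait=9 total=63
k=8 load=t8/5c comp=t7/9c wait=9 total=72
k=9 load=- comp=t8/4c wait=4 total=76

step 6: A=load:t6 B=compute:t5 [load-bound]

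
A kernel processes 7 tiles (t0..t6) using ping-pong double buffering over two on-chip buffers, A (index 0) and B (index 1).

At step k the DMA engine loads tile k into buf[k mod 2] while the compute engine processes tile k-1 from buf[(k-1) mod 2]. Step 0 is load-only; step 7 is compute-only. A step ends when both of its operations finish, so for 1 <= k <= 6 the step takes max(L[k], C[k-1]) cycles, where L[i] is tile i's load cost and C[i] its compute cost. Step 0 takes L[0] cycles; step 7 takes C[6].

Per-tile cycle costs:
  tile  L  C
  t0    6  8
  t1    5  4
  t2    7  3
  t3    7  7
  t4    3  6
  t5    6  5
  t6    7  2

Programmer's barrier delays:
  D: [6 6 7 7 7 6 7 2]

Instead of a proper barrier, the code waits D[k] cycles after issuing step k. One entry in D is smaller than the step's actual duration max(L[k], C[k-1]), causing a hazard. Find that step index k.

[0] required=L[0]=6=6 vs D=6 ok
[1] required=max(L[1]=5,C[0]=8)=8 vs D=6 SHORT
[2] required=max(L[2]=7,C[1]=4)=7 vs D=7 ok
[3] required=max(L[3]=7,C[2]=3)=7 vs D=7 ok
[4] required=max(L[4]=3,C[3]=7)=7 vs D=7 ok
[5] required=max(L[5]=6,C[4]=6)=6 vs D=6 ok
[6] required=max(L[6]=7,C[5]=5)=7 vs D=7 ok
[7] required=C[6]=2=2 vs D=2 ok

hazard at step 1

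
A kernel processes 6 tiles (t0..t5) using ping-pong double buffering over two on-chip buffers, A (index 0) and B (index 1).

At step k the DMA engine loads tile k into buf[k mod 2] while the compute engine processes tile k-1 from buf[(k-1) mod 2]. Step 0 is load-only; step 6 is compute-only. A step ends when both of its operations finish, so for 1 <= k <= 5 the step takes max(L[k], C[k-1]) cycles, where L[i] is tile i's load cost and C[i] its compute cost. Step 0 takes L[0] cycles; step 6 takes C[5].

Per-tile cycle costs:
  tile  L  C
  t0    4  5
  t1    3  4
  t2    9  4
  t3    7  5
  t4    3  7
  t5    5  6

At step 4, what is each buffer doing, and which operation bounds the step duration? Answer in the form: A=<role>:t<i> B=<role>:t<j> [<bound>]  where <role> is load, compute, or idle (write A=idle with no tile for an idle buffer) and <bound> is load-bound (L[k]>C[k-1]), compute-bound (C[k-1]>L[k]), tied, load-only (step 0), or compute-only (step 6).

step 0: L[0]=4 → dur=4, Σ=4 | A=load:t0 B=idle [load-only]
step 1: L[1]=3 C[0]=5 → dur=5, Σ=9 | A=compute:t0 B=load:t1 [compute-bound]
step 2: L[2]=9 C[1]=4 → dur=9, Σ=18 | A=load:t2 B=compute:t1 [load-bound]
step 3: L[3]=7 C[2]=4 → dur=7, Σ=25 | A=compute:t2 B=load:t3 [load-bound]
step 4: L[4]=3 C[3]=5 → dur=5, Σ=30 | A=load:t4 B=compute:t3 [compute-bound]
step 5: L[5]=5 C[4]=7 → dur=7, Σ=37 | A=compute:t4 B=load:t5 [compute-bound]
step 6: C[5]=6 → dur=6, Σ=43 | A=idle B=compute:t5 [compute-only]

step 4: A=load:t4 B=compute:t3 [compute-bound]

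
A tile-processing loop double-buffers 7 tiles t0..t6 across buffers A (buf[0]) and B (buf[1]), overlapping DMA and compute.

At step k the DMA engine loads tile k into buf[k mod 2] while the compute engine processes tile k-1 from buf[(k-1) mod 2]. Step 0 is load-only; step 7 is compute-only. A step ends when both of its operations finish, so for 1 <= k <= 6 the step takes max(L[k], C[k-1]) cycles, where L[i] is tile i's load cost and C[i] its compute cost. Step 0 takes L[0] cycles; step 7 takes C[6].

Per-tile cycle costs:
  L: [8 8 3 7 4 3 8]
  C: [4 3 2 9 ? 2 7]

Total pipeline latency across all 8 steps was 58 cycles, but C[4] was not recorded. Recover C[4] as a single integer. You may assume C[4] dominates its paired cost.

step 0 | dur = L[0]=8 = 8
step 1 | dur = max(L[1]=8, C[0]=4) = 8
step 2 | dur = max(L[2]=3, C[1]=3) = 3
step 3 | dur = max(L[3]=7, C[2]=2) = 7
step 4 | dur = max(L[4]=4, C[3]=9) = 9
step 5 | dur = max(L[5]=3, C[4]=?) = C[4]  (unknown; binding)
step 6 | dur = max(L[6]=8, C[5]=2) = 8
step 7 | dur = C[6]=7 = 7
sum of known step durations = 50
dur[5] = total - known = 58 - 50 = 8
C[4] is the binding max in step 5, so C[4] = dur[5] = 8

C[4] = 8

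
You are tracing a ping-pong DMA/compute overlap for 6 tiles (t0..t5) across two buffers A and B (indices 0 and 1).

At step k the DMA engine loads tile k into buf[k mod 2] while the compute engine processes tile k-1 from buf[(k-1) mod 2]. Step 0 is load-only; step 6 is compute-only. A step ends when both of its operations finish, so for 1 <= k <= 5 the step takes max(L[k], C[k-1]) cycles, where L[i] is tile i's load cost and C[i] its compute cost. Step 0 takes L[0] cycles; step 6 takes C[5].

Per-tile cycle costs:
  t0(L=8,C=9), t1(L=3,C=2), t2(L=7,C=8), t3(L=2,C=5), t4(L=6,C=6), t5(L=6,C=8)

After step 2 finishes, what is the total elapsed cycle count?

end_cycle[2] = 24

[0] DMA t0→A (8c) ∥ CU idle ⇒ 8c, clock 8
[1] DMA t1→B (3c) ∥ CU A:t0 (9c) ⇒ 9c, clock 17
[2] DMA t2→A (7c) ∥ CU B:t1 (2c) ⇒ 7c, clock 24
[3] DMA t3→B (2c) ∥ CU A:t2 (8c) ⇒ 8c, clock 32
[4] DMA t4→A (6c) ∥ CU B:t3 (5c) ⇒ 6c, clock 38
[5] DMA t5→B (6c) ∥ CU A:t4 (6c) ⇒ 6c, clock 44
[6] DMA idle ∥ CU B:t5 (8c) ⇒ 8c, clock 52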